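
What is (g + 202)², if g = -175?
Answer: 729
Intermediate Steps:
(g + 202)² = (-175 + 202)² = 27² = 729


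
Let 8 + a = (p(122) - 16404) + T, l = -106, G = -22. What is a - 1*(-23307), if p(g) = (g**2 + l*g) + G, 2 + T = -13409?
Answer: -4586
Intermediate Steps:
T = -13411 (T = -2 - 13409 = -13411)
p(g) = -22 + g**2 - 106*g (p(g) = (g**2 - 106*g) - 22 = -22 + g**2 - 106*g)
a = -27893 (a = -8 + (((-22 + 122**2 - 106*122) - 16404) - 13411) = -8 + (((-22 + 14884 - 12932) - 16404) - 13411) = -8 + ((1930 - 16404) - 13411) = -8 + (-14474 - 13411) = -8 - 27885 = -27893)
a - 1*(-23307) = -27893 - 1*(-23307) = -27893 + 23307 = -4586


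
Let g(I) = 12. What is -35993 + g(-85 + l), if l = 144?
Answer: -35981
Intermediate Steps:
-35993 + g(-85 + l) = -35993 + 12 = -35981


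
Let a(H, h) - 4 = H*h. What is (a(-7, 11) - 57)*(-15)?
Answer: 1950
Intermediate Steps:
a(H, h) = 4 + H*h
(a(-7, 11) - 57)*(-15) = ((4 - 7*11) - 57)*(-15) = ((4 - 77) - 57)*(-15) = (-73 - 57)*(-15) = -130*(-15) = 1950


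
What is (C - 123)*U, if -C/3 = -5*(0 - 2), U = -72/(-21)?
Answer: -3672/7 ≈ -524.57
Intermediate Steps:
U = 24/7 (U = -72*(-1/21) = 24/7 ≈ 3.4286)
C = -30 (C = -(-15)*(0 - 2) = -(-15)*(-2) = -3*10 = -30)
(C - 123)*U = (-30 - 123)*(24/7) = -153*24/7 = -3672/7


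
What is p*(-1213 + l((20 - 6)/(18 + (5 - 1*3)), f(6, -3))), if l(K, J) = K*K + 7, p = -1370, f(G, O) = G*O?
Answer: 16515487/10 ≈ 1.6515e+6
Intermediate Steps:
l(K, J) = 7 + K**2 (l(K, J) = K**2 + 7 = 7 + K**2)
p*(-1213 + l((20 - 6)/(18 + (5 - 1*3)), f(6, -3))) = -1370*(-1213 + (7 + ((20 - 6)/(18 + (5 - 1*3)))**2)) = -1370*(-1213 + (7 + (14/(18 + (5 - 3)))**2)) = -1370*(-1213 + (7 + (14/(18 + 2))**2)) = -1370*(-1213 + (7 + (14/20)**2)) = -1370*(-1213 + (7 + (14*(1/20))**2)) = -1370*(-1213 + (7 + (7/10)**2)) = -1370*(-1213 + (7 + 49/100)) = -1370*(-1213 + 749/100) = -1370*(-120551/100) = 16515487/10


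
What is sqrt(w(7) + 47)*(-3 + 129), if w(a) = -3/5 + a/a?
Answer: 126*sqrt(1185)/5 ≈ 867.48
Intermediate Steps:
w(a) = 2/5 (w(a) = -3*1/5 + 1 = -3/5 + 1 = 2/5)
sqrt(w(7) + 47)*(-3 + 129) = sqrt(2/5 + 47)*(-3 + 129) = sqrt(237/5)*126 = (sqrt(1185)/5)*126 = 126*sqrt(1185)/5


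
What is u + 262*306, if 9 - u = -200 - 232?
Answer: 80613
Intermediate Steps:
u = 441 (u = 9 - (-200 - 232) = 9 - 1*(-432) = 9 + 432 = 441)
u + 262*306 = 441 + 262*306 = 441 + 80172 = 80613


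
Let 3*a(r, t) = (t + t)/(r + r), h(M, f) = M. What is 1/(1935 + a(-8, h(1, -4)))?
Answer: 24/46439 ≈ 0.00051681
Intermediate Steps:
a(r, t) = t/(3*r) (a(r, t) = ((t + t)/(r + r))/3 = ((2*t)/((2*r)))/3 = ((2*t)*(1/(2*r)))/3 = (t/r)/3 = t/(3*r))
1/(1935 + a(-8, h(1, -4))) = 1/(1935 + (⅓)*1/(-8)) = 1/(1935 + (⅓)*1*(-⅛)) = 1/(1935 - 1/24) = 1/(46439/24) = 24/46439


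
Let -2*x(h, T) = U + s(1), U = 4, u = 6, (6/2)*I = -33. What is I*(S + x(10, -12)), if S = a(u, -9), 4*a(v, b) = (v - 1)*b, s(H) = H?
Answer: 605/4 ≈ 151.25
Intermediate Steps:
I = -11 (I = (1/3)*(-33) = -11)
a(v, b) = b*(-1 + v)/4 (a(v, b) = ((v - 1)*b)/4 = ((-1 + v)*b)/4 = (b*(-1 + v))/4 = b*(-1 + v)/4)
S = -45/4 (S = (1/4)*(-9)*(-1 + 6) = (1/4)*(-9)*5 = -45/4 ≈ -11.250)
x(h, T) = -5/2 (x(h, T) = -(4 + 1)/2 = -1/2*5 = -5/2)
I*(S + x(10, -12)) = -11*(-45/4 - 5/2) = -11*(-55/4) = 605/4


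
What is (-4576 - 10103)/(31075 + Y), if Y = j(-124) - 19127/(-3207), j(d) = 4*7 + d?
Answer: -6725079/14195540 ≈ -0.47375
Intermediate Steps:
j(d) = 28 + d
Y = -288745/3207 (Y = (28 - 124) - 19127/(-3207) = -96 - 19127*(-1/3207) = -96 + 19127/3207 = -288745/3207 ≈ -90.036)
(-4576 - 10103)/(31075 + Y) = (-4576 - 10103)/(31075 - 288745/3207) = -14679/99368780/3207 = -14679*3207/99368780 = -6725079/14195540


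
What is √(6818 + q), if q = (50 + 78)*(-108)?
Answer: I*√7006 ≈ 83.702*I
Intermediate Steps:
q = -13824 (q = 128*(-108) = -13824)
√(6818 + q) = √(6818 - 13824) = √(-7006) = I*√7006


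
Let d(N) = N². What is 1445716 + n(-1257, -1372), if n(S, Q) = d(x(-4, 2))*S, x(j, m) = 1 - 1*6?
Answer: 1414291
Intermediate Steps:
x(j, m) = -5 (x(j, m) = 1 - 6 = -5)
n(S, Q) = 25*S (n(S, Q) = (-5)²*S = 25*S)
1445716 + n(-1257, -1372) = 1445716 + 25*(-1257) = 1445716 - 31425 = 1414291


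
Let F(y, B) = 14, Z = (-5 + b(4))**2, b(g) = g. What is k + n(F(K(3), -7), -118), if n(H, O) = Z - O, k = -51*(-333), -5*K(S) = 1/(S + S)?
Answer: 17102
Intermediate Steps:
K(S) = -1/(10*S) (K(S) = -1/(5*(S + S)) = -1/(2*S)/5 = -1/(10*S))
Z = 1 (Z = (-5 + 4)**2 = (-1)**2 = 1)
k = 16983
n(H, O) = 1 - O
k + n(F(K(3), -7), -118) = 16983 + (1 - 1*(-118)) = 16983 + (1 + 118) = 16983 + 119 = 17102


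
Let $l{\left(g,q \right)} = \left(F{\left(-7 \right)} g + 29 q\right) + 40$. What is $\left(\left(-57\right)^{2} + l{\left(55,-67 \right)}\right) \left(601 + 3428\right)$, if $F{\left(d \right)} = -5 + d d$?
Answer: $15173214$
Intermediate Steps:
$F{\left(d \right)} = -5 + d^{2}$
$l{\left(g,q \right)} = 40 + 29 q + 44 g$ ($l{\left(g,q \right)} = \left(\left(-5 + \left(-7\right)^{2}\right) g + 29 q\right) + 40 = \left(\left(-5 + 49\right) g + 29 q\right) + 40 = \left(44 g + 29 q\right) + 40 = \left(29 q + 44 g\right) + 40 = 40 + 29 q + 44 g$)
$\left(\left(-57\right)^{2} + l{\left(55,-67 \right)}\right) \left(601 + 3428\right) = \left(\left(-57\right)^{2} + \left(40 + 29 \left(-67\right) + 44 \cdot 55\right)\right) \left(601 + 3428\right) = \left(3249 + \left(40 - 1943 + 2420\right)\right) 4029 = \left(3249 + 517\right) 4029 = 3766 \cdot 4029 = 15173214$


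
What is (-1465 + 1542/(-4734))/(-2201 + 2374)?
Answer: -1156142/136497 ≈ -8.4701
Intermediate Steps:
(-1465 + 1542/(-4734))/(-2201 + 2374) = (-1465 + 1542*(-1/4734))/173 = (-1465 - 257/789)*(1/173) = -1156142/789*1/173 = -1156142/136497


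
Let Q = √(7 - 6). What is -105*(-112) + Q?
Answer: 11761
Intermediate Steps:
Q = 1 (Q = √1 = 1)
-105*(-112) + Q = -105*(-112) + 1 = 11760 + 1 = 11761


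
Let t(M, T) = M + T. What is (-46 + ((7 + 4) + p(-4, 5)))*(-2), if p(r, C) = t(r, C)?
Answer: 68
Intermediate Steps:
p(r, C) = C + r (p(r, C) = r + C = C + r)
(-46 + ((7 + 4) + p(-4, 5)))*(-2) = (-46 + ((7 + 4) + (5 - 4)))*(-2) = (-46 + (11 + 1))*(-2) = (-46 + 12)*(-2) = -34*(-2) = 68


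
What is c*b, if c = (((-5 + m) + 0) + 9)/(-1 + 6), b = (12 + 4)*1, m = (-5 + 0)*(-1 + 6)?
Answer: -336/5 ≈ -67.200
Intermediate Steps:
m = -25 (m = -5*5 = -25)
b = 16 (b = 16*1 = 16)
c = -21/5 (c = (((-5 - 25) + 0) + 9)/(-1 + 6) = ((-30 + 0) + 9)/5 = (-30 + 9)*(1/5) = -21*1/5 = -21/5 ≈ -4.2000)
c*b = -21/5*16 = -336/5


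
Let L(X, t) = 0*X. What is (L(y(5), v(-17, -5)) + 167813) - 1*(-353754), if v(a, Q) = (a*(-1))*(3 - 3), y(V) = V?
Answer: 521567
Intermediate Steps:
v(a, Q) = 0 (v(a, Q) = -a*0 = 0)
L(X, t) = 0
(L(y(5), v(-17, -5)) + 167813) - 1*(-353754) = (0 + 167813) - 1*(-353754) = 167813 + 353754 = 521567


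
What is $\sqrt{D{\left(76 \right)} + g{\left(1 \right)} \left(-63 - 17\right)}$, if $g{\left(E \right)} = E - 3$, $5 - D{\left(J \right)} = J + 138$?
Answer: $7 i \approx 7.0 i$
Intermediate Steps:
$D{\left(J \right)} = -133 - J$ ($D{\left(J \right)} = 5 - \left(J + 138\right) = 5 - \left(138 + J\right) = -133 - J$)
$g{\left(E \right)} = -3 + E$
$\sqrt{D{\left(76 \right)} + g{\left(1 \right)} \left(-63 - 17\right)} = \sqrt{\left(-133 - 76\right) + \left(-3 + 1\right) \left(-63 - 17\right)} = \sqrt{\left(-133 - 76\right) - -160} = \sqrt{-209 + 160} = \sqrt{-49} = 7 i$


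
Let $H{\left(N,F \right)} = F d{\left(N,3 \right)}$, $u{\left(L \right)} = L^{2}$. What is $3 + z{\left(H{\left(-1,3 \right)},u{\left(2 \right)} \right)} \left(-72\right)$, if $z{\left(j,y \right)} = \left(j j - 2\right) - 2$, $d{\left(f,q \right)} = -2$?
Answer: $-2301$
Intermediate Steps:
$H{\left(N,F \right)} = - 2 F$ ($H{\left(N,F \right)} = F \left(-2\right) = - 2 F$)
$z{\left(j,y \right)} = -4 + j^{2}$ ($z{\left(j,y \right)} = \left(j^{2} - 2\right) - 2 = \left(-2 + j^{2}\right) - 2 = -4 + j^{2}$)
$3 + z{\left(H{\left(-1,3 \right)},u{\left(2 \right)} \right)} \left(-72\right) = 3 + \left(-4 + \left(\left(-2\right) 3\right)^{2}\right) \left(-72\right) = 3 + \left(-4 + \left(-6\right)^{2}\right) \left(-72\right) = 3 + \left(-4 + 36\right) \left(-72\right) = 3 + 32 \left(-72\right) = 3 - 2304 = -2301$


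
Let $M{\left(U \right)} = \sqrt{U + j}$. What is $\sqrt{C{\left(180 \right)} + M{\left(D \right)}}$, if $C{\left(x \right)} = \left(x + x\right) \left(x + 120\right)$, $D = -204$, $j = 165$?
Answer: $\sqrt{108000 + i \sqrt{39}} \approx 328.63 + 0.0095 i$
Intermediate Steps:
$C{\left(x \right)} = 2 x \left(120 + x\right)$
$M{\left(U \right)} = \sqrt{165 + U}$ ($M{\left(U \right)} = \sqrt{U + 165} = \sqrt{165 + U}$)
$\sqrt{C{\left(180 \right)} + M{\left(D \right)}} = \sqrt{2 \cdot 180 \left(120 + 180\right) + \sqrt{165 - 204}} = \sqrt{2 \cdot 180 \cdot 300 + \sqrt{-39}} = \sqrt{108000 + i \sqrt{39}}$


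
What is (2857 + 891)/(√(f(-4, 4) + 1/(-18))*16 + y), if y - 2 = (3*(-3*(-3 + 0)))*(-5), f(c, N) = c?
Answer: -4486356/168545 - 89952*I*√146/168545 ≈ -26.618 - 6.4487*I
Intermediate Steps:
y = -133 (y = 2 + (3*(-3*(-3 + 0)))*(-5) = 2 + (3*(-3*(-3)))*(-5) = 2 + (3*9)*(-5) = 2 + 27*(-5) = 2 - 135 = -133)
(2857 + 891)/(√(f(-4, 4) + 1/(-18))*16 + y) = (2857 + 891)/(√(-4 + 1/(-18))*16 - 133) = 3748/(√(-4 - 1/18)*16 - 133) = 3748/(√(-73/18)*16 - 133) = 3748/((I*√146/6)*16 - 133) = 3748/(8*I*√146/3 - 133) = 3748/(-133 + 8*I*√146/3)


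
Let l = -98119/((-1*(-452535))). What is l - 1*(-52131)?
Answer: 23591003966/452535 ≈ 52131.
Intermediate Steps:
l = -98119/452535 ≈ -0.21682
l - 1*(-52131) = -98119/452535 - 1*(-52131) = -98119/452535 + 52131 = 23591003966/452535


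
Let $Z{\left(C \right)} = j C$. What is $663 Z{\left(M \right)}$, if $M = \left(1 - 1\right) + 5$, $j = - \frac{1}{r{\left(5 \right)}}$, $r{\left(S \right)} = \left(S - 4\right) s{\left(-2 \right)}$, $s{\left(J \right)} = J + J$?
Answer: $\frac{3315}{4} \approx 828.75$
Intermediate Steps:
$s{\left(J \right)} = 2 J$
$r{\left(S \right)} = 16 - 4 S$ ($r{\left(S \right)} = \left(S - 4\right) 2 \left(-2\right) = \left(-4 + S\right) \left(-4\right) = 16 - 4 S$)
$j = \frac{1}{4}$ ($j = - \frac{1}{16 - 20} = - \frac{1}{-4} = \left(-1\right) \left(- \frac{1}{4}\right) = \frac{1}{4} \approx 0.25$)
$M = 5$ ($M = 0 + 5 = 5$)
$Z{\left(C \right)} = \frac{C}{4}$
$663 Z{\left(M \right)} = 663 \cdot \frac{1}{4} \cdot 5 = 663 \cdot \frac{5}{4} = \frac{3315}{4}$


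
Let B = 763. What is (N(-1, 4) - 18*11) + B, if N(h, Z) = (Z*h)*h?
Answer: 569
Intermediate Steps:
N(h, Z) = Z*h**2
(N(-1, 4) - 18*11) + B = (4*(-1)**2 - 18*11) + 763 = (4*1 - 198) + 763 = (4 - 198) + 763 = -194 + 763 = 569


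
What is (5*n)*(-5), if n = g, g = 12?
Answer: -300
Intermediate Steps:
n = 12
(5*n)*(-5) = (5*12)*(-5) = 60*(-5) = -300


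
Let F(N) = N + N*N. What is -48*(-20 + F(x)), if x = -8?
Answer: -1728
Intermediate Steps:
F(N) = N + N²
-48*(-20 + F(x)) = -48*(-20 - 8*(1 - 8)) = -48*(-20 - 8*(-7)) = -48*(-20 + 56) = -48*36 = -1728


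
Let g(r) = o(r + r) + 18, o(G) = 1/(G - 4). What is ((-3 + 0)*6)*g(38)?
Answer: -1297/4 ≈ -324.25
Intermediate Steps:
o(G) = 1/(-4 + G)
g(r) = 18 + 1/(-4 + 2*r) (g(r) = 1/(-4 + (r + r)) + 18 = 1/(-4 + 2*r) + 18 = 18 + 1/(-4 + 2*r))
((-3 + 0)*6)*g(38) = ((-3 + 0)*6)*((-71 + 36*38)/(2*(-2 + 38))) = (-3*6)*((1/2)*(-71 + 1368)/36) = -9*1297/36 = -18*1297/72 = -1297/4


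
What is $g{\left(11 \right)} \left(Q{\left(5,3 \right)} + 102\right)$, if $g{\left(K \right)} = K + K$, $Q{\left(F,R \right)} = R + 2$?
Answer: $2354$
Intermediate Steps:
$Q{\left(F,R \right)} = 2 + R$
$g{\left(K \right)} = 2 K$
$g{\left(11 \right)} \left(Q{\left(5,3 \right)} + 102\right) = 2 \cdot 11 \left(\left(2 + 3\right) + 102\right) = 22 \left(5 + 102\right) = 22 \cdot 107 = 2354$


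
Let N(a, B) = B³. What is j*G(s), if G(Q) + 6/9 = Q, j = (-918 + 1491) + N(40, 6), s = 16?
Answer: 12098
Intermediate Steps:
j = 789 (j = (-918 + 1491) + 6³ = 573 + 216 = 789)
G(Q) = -⅔ + Q
j*G(s) = 789*(-⅔ + 16) = 789*(46/3) = 12098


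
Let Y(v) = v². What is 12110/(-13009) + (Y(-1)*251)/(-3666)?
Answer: -47660519/47690994 ≈ -0.99936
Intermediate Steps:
12110/(-13009) + (Y(-1)*251)/(-3666) = 12110/(-13009) + ((-1)²*251)/(-3666) = 12110*(-1/13009) + (1*251)*(-1/3666) = -12110/13009 + 251*(-1/3666) = -12110/13009 - 251/3666 = -47660519/47690994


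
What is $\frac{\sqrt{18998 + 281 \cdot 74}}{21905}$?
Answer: $\frac{4 \sqrt{2487}}{21905} \approx 0.0091066$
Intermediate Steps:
$\frac{\sqrt{18998 + 281 \cdot 74}}{21905} = \sqrt{18998 + 20794} \cdot \frac{1}{21905} = \sqrt{39792} \cdot \frac{1}{21905} = 4 \sqrt{2487} \cdot \frac{1}{21905} = \frac{4 \sqrt{2487}}{21905}$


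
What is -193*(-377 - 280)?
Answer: 126801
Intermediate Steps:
-193*(-377 - 280) = -193*(-657) = 126801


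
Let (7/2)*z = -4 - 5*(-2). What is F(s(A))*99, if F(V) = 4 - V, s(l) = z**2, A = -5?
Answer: 5148/49 ≈ 105.06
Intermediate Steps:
z = 12/7 (z = 2*(-4 - 5*(-2))/7 = 2*(-4 + 10)/7 = (2/7)*6 = 12/7 ≈ 1.7143)
s(l) = 144/49 (s(l) = (12/7)**2 = 144/49)
F(s(A))*99 = (4 - 1*144/49)*99 = (4 - 144/49)*99 = (52/49)*99 = 5148/49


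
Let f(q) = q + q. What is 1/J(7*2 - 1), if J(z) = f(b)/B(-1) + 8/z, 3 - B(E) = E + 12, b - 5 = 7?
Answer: -13/31 ≈ -0.41935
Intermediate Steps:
b = 12 (b = 5 + 7 = 12)
f(q) = 2*q
B(E) = -9 - E (B(E) = 3 - (E + 12) = 3 - (12 + E) = 3 + (-12 - E) = -9 - E)
J(z) = -3 + 8/z (J(z) = (2*12)/(-9 - 1*(-1)) + 8/z = 24/(-9 + 1) + 8/z = 24/(-8) + 8/z = 24*(-⅛) + 8/z = -3 + 8/z)
1/J(7*2 - 1) = 1/(-3 + 8/(7*2 - 1)) = 1/(-3 + 8/(14 - 1)) = 1/(-3 + 8/13) = 1/(-31/13) = -13/31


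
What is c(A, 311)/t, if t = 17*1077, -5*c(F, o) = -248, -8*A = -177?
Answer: 248/91545 ≈ 0.0027090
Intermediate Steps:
A = 177/8 (A = -⅛*(-177) = 177/8 ≈ 22.125)
c(F, o) = 248/5 (c(F, o) = -⅕*(-248) = 248/5)
t = 18309
c(A, 311)/t = (248/5)/18309 = (248/5)*(1/18309) = 248/91545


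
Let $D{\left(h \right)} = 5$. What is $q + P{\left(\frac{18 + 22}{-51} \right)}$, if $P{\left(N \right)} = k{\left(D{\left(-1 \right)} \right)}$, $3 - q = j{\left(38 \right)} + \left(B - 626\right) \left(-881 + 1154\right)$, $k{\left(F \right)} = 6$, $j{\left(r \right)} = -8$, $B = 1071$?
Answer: $-121468$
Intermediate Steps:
$q = -121474$ ($q = 3 - \left(-8 + \left(1071 - 626\right) \left(-881 + 1154\right)\right) = 3 - \left(-8 + 445 \cdot 273\right) = 3 - \left(-8 + 121485\right) = 3 - 121477 = -121474$)
$P{\left(N \right)} = 6$
$q + P{\left(\frac{18 + 22}{-51} \right)} = -121474 + 6 = -121468$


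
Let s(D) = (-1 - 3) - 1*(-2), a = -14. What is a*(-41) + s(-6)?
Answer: 572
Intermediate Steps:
s(D) = -2 (s(D) = -4 + 2 = -2)
a*(-41) + s(-6) = -14*(-41) - 2 = 574 - 2 = 572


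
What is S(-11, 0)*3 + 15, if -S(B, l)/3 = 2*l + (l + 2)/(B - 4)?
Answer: 81/5 ≈ 16.200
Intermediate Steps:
S(B, l) = -6*l - 3*(2 + l)/(-4 + B) (S(B, l) = -3*(2*l + (l + 2)/(B - 4)) = -3*(2*l + (2 + l)/(-4 + B)) = -6*l - 3*(2 + l)/(-4 + B))
S(-11, 0)*3 + 15 = (3*(-2 + 7*0 - 2*(-11)*0)/(-4 - 11))*3 + 15 = (3*(-2 + 0 + 0)/(-15))*3 + 15 = (3*(-1/15)*(-2))*3 + 15 = (⅖)*3 + 15 = 6/5 + 15 = 81/5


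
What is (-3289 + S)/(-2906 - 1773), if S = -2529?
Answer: 5818/4679 ≈ 1.2434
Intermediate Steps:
(-3289 + S)/(-2906 - 1773) = (-3289 - 2529)/(-2906 - 1773) = -5818/(-4679) = -5818*(-1/4679) = 5818/4679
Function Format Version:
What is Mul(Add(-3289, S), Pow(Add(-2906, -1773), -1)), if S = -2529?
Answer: Rational(5818, 4679) ≈ 1.2434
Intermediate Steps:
Mul(Add(-3289, S), Pow(Add(-2906, -1773), -1)) = Mul(Add(-3289, -2529), Pow(Add(-2906, -1773), -1)) = Mul(-5818, Pow(-4679, -1)) = Mul(-5818, Rational(-1, 4679)) = Rational(5818, 4679)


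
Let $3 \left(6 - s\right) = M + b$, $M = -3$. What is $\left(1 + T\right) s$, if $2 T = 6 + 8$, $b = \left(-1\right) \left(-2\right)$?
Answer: $\frac{152}{3} \approx 50.667$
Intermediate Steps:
$b = 2$
$s = \frac{19}{3}$ ($s = 6 - \frac{-3 + 2}{3} = 6 - - \frac{1}{3} = 6 + \frac{1}{3} = \frac{19}{3} \approx 6.3333$)
$T = 7$ ($T = \frac{6 + 8}{2} = \frac{1}{2} \cdot 14 = 7$)
$\left(1 + T\right) s = \left(1 + 7\right) \frac{19}{3} = 8 \cdot \frac{19}{3} = \frac{152}{3}$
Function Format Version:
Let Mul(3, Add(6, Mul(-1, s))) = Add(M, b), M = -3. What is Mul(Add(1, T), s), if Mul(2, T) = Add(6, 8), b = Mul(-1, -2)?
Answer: Rational(152, 3) ≈ 50.667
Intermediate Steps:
b = 2
s = Rational(19, 3) (s = Add(6, Mul(Rational(-1, 3), Add(-3, 2))) = Add(6, Mul(Rational(-1, 3), -1)) = Add(6, Rational(1, 3)) = Rational(19, 3) ≈ 6.3333)
T = 7 (T = Mul(Rational(1, 2), Add(6, 8)) = Mul(Rational(1, 2), 14) = 7)
Mul(Add(1, T), s) = Mul(Add(1, 7), Rational(19, 3)) = Mul(8, Rational(19, 3)) = Rational(152, 3)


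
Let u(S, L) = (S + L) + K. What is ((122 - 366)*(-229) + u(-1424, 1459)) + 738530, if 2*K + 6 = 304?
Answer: 794590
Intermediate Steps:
K = 149 (K = -3 + (1/2)*304 = -3 + 152 = 149)
u(S, L) = 149 + L + S (u(S, L) = (S + L) + 149 = (L + S) + 149 = 149 + L + S)
((122 - 366)*(-229) + u(-1424, 1459)) + 738530 = ((122 - 366)*(-229) + (149 + 1459 - 1424)) + 738530 = (-244*(-229) + 184) + 738530 = (55876 + 184) + 738530 = 56060 + 738530 = 794590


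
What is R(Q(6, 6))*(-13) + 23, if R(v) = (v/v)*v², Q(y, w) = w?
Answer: -445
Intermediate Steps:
R(v) = v² (R(v) = 1*v² = v²)
R(Q(6, 6))*(-13) + 23 = 6²*(-13) + 23 = 36*(-13) + 23 = -468 + 23 = -445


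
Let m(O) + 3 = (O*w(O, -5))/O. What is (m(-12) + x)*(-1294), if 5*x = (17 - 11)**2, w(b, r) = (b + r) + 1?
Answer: 76346/5 ≈ 15269.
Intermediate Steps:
w(b, r) = 1 + b + r
m(O) = -7 + O (m(O) = -3 + (O*(1 + O - 5))/O = -3 + (O*(-4 + O))/O = -3 + (-4 + O) = -7 + O)
x = 36/5 (x = (17 - 11)**2/5 = (1/5)*6**2 = (1/5)*36 = 36/5 ≈ 7.2000)
(m(-12) + x)*(-1294) = ((-7 - 12) + 36/5)*(-1294) = (-19 + 36/5)*(-1294) = -59/5*(-1294) = 76346/5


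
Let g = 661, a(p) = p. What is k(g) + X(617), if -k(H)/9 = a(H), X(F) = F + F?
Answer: -4715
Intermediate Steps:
X(F) = 2*F
k(H) = -9*H
k(g) + X(617) = -9*661 + 2*617 = -5949 + 1234 = -4715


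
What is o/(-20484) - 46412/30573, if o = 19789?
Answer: -172856945/69584148 ≈ -2.4841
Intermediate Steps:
o/(-20484) - 46412/30573 = 19789/(-20484) - 46412/30573 = 19789*(-1/20484) - 46412*1/30573 = -19789/20484 - 46412/30573 = -172856945/69584148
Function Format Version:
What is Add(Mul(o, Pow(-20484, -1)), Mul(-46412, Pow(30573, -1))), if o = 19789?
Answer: Rational(-172856945, 69584148) ≈ -2.4841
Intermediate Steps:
Add(Mul(o, Pow(-20484, -1)), Mul(-46412, Pow(30573, -1))) = Add(Mul(19789, Pow(-20484, -1)), Mul(-46412, Pow(30573, -1))) = Add(Mul(19789, Rational(-1, 20484)), Mul(-46412, Rational(1, 30573))) = Add(Rational(-19789, 20484), Rational(-46412, 30573)) = Rational(-172856945, 69584148)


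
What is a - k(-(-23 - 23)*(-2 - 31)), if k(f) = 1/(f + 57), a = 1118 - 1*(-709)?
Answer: 2669248/1461 ≈ 1827.0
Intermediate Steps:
a = 1827 (a = 1118 + 709 = 1827)
k(f) = 1/(57 + f)
a - k(-(-23 - 23)*(-2 - 31)) = 1827 - 1/(57 - (-23 - 23)*(-2 - 31)) = 1827 - 1/(57 - (-46)*(-33)) = 1827 - 1/(57 - 1*1518) = 1827 - 1/(57 - 1518) = 1827 - 1/(-1461) = 1827 - 1*(-1/1461) = 1827 + 1/1461 = 2669248/1461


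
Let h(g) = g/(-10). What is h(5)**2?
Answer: 1/4 ≈ 0.25000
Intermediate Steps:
h(g) = -g/10 (h(g) = g*(-1/10) = -g/10)
h(5)**2 = (-1/10*5)**2 = (-1/2)**2 = 1/4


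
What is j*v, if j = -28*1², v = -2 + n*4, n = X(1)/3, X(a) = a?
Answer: 56/3 ≈ 18.667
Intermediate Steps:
n = ⅓ (n = 1/3 = 1*(⅓) = ⅓ ≈ 0.33333)
v = -⅔ (v = -2 + (⅓)*4 = -2 + 4/3 = -⅔ ≈ -0.66667)
j = -28 (j = -28*1 = -28)
j*v = -28*(-⅔) = 56/3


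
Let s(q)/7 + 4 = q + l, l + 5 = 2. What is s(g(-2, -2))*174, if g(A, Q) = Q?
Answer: -10962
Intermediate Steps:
l = -3 (l = -5 + 2 = -3)
s(q) = -49 + 7*q (s(q) = -28 + 7*(q - 3) = -28 + 7*(-3 + q) = -28 + (-21 + 7*q) = -49 + 7*q)
s(g(-2, -2))*174 = (-49 + 7*(-2))*174 = (-49 - 14)*174 = -63*174 = -10962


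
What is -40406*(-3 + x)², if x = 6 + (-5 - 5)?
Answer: -1979894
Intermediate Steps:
x = -4 (x = 6 - 10 = -4)
-40406*(-3 + x)² = -40406*(-3 - 4)² = -40406*(-7)² = -40406*49 = -1979894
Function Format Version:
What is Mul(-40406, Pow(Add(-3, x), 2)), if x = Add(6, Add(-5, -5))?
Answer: -1979894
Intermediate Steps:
x = -4 (x = Add(6, -10) = -4)
Mul(-40406, Pow(Add(-3, x), 2)) = Mul(-40406, Pow(Add(-3, -4), 2)) = Mul(-40406, Pow(-7, 2)) = Mul(-40406, 49) = -1979894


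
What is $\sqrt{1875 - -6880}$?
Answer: $\sqrt{8755} \approx 93.568$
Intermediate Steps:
$\sqrt{1875 - -6880} = \sqrt{1875 + \left(-14693 + 21573\right)} = \sqrt{1875 + 6880} = \sqrt{8755}$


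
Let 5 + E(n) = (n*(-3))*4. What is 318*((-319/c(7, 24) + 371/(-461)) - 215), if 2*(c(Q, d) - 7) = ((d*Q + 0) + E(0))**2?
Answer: -280362628336/4084921 ≈ -68634.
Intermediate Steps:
E(n) = -5 - 12*n (E(n) = -5 + (n*(-3))*4 = -5 - 3*n*4 = -5 - 12*n)
c(Q, d) = 7 + (-5 + Q*d)**2/2 (c(Q, d) = 7 + ((d*Q + 0) + (-5 - 12*0))**2/2 = 7 + ((Q*d + 0) + (-5 + 0))**2/2 = 7 + (Q*d - 5)**2/2 = 7 + (-5 + Q*d)**2/2)
318*((-319/c(7, 24) + 371/(-461)) - 215) = 318*((-319/(7 + (-5 + 7*24)**2/2) + 371/(-461)) - 215) = 318*((-319/(7 + (-5 + 168)**2/2) + 371*(-1/461)) - 215) = 318*((-319/(7 + (1/2)*163**2) - 371/461) - 215) = 318*((-319/(7 + (1/2)*26569) - 371/461) - 215) = 318*((-319/(7 + 26569/2) - 371/461) - 215) = 318*((-319/26583/2 - 371/461) - 215) = 318*((-319*2/26583 - 371/461) - 215) = 318*((-638/26583 - 371/461) - 215) = 318*(-10156411/12254763 - 215) = 318*(-2644930456/12254763) = -280362628336/4084921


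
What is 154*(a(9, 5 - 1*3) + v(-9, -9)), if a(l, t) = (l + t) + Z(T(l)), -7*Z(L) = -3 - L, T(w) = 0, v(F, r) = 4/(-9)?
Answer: 15224/9 ≈ 1691.6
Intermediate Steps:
v(F, r) = -4/9 (v(F, r) = 4*(-1/9) = -4/9)
Z(L) = 3/7 + L/7 (Z(L) = -(-3 - L)/7 = 3/7 + L/7)
a(l, t) = 3/7 + l + t (a(l, t) = (l + t) + (3/7 + (1/7)*0) = (l + t) + (3/7 + 0) = (l + t) + 3/7 = 3/7 + l + t)
154*(a(9, 5 - 1*3) + v(-9, -9)) = 154*((3/7 + 9 + (5 - 1*3)) - 4/9) = 154*((3/7 + 9 + (5 - 3)) - 4/9) = 154*((3/7 + 9 + 2) - 4/9) = 154*(80/7 - 4/9) = 154*(692/63) = 15224/9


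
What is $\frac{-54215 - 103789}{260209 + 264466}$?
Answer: $- \frac{158004}{524675} \approx -0.30115$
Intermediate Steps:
$\frac{-54215 - 103789}{260209 + 264466} = - \frac{158004}{524675}$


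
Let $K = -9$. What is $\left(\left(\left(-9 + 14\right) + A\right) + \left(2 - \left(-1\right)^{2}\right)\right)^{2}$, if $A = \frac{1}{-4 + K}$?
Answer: $\frac{5929}{169} \approx 35.083$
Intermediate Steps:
$A = - \frac{1}{13}$ ($A = \frac{1}{-4 - 9} = \frac{1}{-13} = - \frac{1}{13} \approx -0.076923$)
$\left(\left(\left(-9 + 14\right) + A\right) + \left(2 - \left(-1\right)^{2}\right)\right)^{2} = \left(\left(\left(-9 + 14\right) - \frac{1}{13}\right) + \left(2 - \left(-1\right)^{2}\right)\right)^{2} = \left(\left(5 - \frac{1}{13}\right) + \left(2 - 1\right)\right)^{2} = \left(\frac{64}{13} + \left(2 - 1\right)\right)^{2} = \left(\frac{64}{13} + 1\right)^{2} = \left(\frac{77}{13}\right)^{2} = \frac{5929}{169}$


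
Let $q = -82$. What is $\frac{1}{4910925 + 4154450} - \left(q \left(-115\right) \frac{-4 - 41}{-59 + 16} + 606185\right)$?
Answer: $- \frac{240144548689332}{389811125} \approx -6.1605 \cdot 10^{5}$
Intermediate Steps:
$\frac{1}{4910925 + 4154450} - \left(q \left(-115\right) \frac{-4 - 41}{-59 + 16} + 606185\right) = \frac{1}{4910925 + 4154450} - \left(\left(-82\right) \left(-115\right) \frac{-4 - 41}{-59 + 16} + 606185\right) = \frac{1}{9065375} - \left(9430 \left(- \frac{45}{-43}\right) + 606185\right) = \frac{1}{9065375} - \left(9430 \left(\left(-45\right) \left(- \frac{1}{43}\right)\right) + 606185\right) = \frac{1}{9065375} - \left(9430 \cdot \frac{45}{43} + 606185\right) = \frac{1}{9065375} - \left(\frac{424350}{43} + 606185\right) = \frac{1}{9065375} - \frac{26490305}{43} = - \frac{240144548689332}{389811125}$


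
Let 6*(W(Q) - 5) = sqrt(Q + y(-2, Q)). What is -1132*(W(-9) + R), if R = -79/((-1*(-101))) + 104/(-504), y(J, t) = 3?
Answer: -28894300/6363 - 566*I*sqrt(6)/3 ≈ -4541.0 - 462.14*I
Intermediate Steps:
W(Q) = 5 + sqrt(3 + Q)/6 (W(Q) = 5 + sqrt(Q + 3)/6 = 5 + sqrt(3 + Q)/6)
R = -6290/6363 (R = -79/101 + 104*(-1/504) = -79*1/101 - 13/63 = -79/101 - 13/63 = -6290/6363 ≈ -0.98853)
-1132*(W(-9) + R) = -1132*((5 + sqrt(3 - 9)/6) - 6290/6363) = -1132*((5 + sqrt(-6)/6) - 6290/6363) = -1132*((5 + (I*sqrt(6))/6) - 6290/6363) = -1132*((5 + I*sqrt(6)/6) - 6290/6363) = -1132*(25525/6363 + I*sqrt(6)/6) = -28894300/6363 - 566*I*sqrt(6)/3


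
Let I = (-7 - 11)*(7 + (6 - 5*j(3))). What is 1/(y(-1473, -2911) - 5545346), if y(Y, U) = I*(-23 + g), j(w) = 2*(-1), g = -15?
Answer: -1/5529614 ≈ -1.8084e-7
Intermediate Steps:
j(w) = -2
I = -414 (I = (-7 - 11)*(7 + (6 - 5*(-2))) = -18*(7 + (6 + 10)) = -18*(7 + 16) = -18*23 = -414)
y(Y, U) = 15732 (y(Y, U) = -414*(-23 - 15) = -414*(-38) = 15732)
1/(y(-1473, -2911) - 5545346) = 1/(15732 - 5545346) = 1/(-5529614) = -1/5529614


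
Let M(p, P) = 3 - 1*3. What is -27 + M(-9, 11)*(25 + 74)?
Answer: -27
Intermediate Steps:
M(p, P) = 0 (M(p, P) = 3 - 3 = 0)
-27 + M(-9, 11)*(25 + 74) = -27 + 0*(25 + 74) = -27 + 0*99 = -27 + 0 = -27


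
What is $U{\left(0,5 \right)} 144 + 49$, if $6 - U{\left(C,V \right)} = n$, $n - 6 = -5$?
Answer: $769$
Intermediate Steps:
$n = 1$ ($n = 6 - 5 = 1$)
$U{\left(C,V \right)} = 5$ ($U{\left(C,V \right)} = 6 - 1 = 5$)
$U{\left(0,5 \right)} 144 + 49 = 5 \cdot 144 + 49 = 720 + 49 = 769$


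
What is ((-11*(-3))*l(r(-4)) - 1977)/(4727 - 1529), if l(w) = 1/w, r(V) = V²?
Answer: -10533/17056 ≈ -0.61755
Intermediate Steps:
l(w) = 1/w
((-11*(-3))*l(r(-4)) - 1977)/(4727 - 1529) = ((-11*(-3))/((-4)²) - 1977)/(4727 - 1529) = (33/16 - 1977)/3198 = (33*(1/16) - 1977)*(1/3198) = (33/16 - 1977)*(1/3198) = -31599/16*1/3198 = -10533/17056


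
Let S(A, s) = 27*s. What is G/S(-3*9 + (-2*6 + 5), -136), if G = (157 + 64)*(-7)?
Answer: 91/216 ≈ 0.42130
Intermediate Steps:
G = -1547 (G = 221*(-7) = -1547)
G/S(-3*9 + (-2*6 + 5), -136) = -1547/(27*(-136)) = -1547/(-3672) = -1547*(-1/3672) = 91/216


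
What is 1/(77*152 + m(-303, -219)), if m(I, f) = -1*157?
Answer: 1/11547 ≈ 8.6603e-5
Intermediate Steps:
m(I, f) = -157
1/(77*152 + m(-303, -219)) = 1/(77*152 - 157) = 1/(11704 - 157) = 1/11547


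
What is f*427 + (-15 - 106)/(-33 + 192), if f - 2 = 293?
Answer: 20028314/159 ≈ 1.2596e+5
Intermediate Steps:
f = 295 (f = 2 + 293 = 295)
f*427 + (-15 - 106)/(-33 + 192) = 295*427 + (-15 - 106)/(-33 + 192) = 125965 - 121/159 = 20028314/159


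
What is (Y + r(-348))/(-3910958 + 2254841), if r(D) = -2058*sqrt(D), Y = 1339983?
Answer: -148887/184013 + 1372*I*sqrt(87)/552039 ≈ -0.80911 + 0.023182*I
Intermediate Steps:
(Y + r(-348))/(-3910958 + 2254841) = (1339983 - 4116*I*sqrt(87))/(-3910958 + 2254841) = (1339983 - 4116*I*sqrt(87))/(-1656117) = (1339983 - 4116*I*sqrt(87))*(-1/1656117) = -148887/184013 + 1372*I*sqrt(87)/552039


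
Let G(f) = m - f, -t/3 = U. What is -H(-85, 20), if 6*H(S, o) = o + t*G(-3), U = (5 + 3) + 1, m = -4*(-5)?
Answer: 601/6 ≈ 100.17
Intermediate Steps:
m = 20
U = 9 (U = 8 + 1 = 9)
t = -27 (t = -3*9 = -27)
G(f) = 20 - f
H(S, o) = -207/2 + o/6 (H(S, o) = (o - 27*(20 - 1*(-3)))/6 = (o - 27*(20 + 3))/6 = (o - 27*23)/6 = (o - 621)/6 = (-621 + o)/6 = -207/2 + o/6)
-H(-85, 20) = -(-207/2 + (⅙)*20) = -(-207/2 + 10/3) = -1*(-601/6) = 601/6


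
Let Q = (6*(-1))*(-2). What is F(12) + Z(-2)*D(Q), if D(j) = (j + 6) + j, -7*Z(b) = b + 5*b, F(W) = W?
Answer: 444/7 ≈ 63.429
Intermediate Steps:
Z(b) = -6*b/7 (Z(b) = -(b + 5*b)/7 = -6*b/7)
Q = 12 (Q = -6*(-2) = 12)
D(j) = 6 + 2*j (D(j) = (6 + j) + j = 6 + 2*j)
F(12) + Z(-2)*D(Q) = 12 + (-6/7*(-2))*(6 + 2*12) = 12 + 12*(6 + 24)/7 = 12 + (12/7)*30 = 12 + 360/7 = 444/7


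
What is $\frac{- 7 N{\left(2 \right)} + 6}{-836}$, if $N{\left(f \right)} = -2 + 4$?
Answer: $\frac{2}{209} \approx 0.0095694$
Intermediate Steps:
$N{\left(f \right)} = 2$
$\frac{- 7 N{\left(2 \right)} + 6}{-836} = \frac{\left(-7\right) 2 + 6}{-836} = \left(-14 + 6\right) \left(- \frac{1}{836}\right) = \left(-8\right) \left(- \frac{1}{836}\right) = \frac{2}{209}$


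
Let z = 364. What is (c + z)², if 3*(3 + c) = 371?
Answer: 2114116/9 ≈ 2.3490e+5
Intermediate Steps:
c = 362/3 (c = -3 + (⅓)*371 = -3 + 371/3 = 362/3 ≈ 120.67)
(c + z)² = (362/3 + 364)² = (1454/3)² = 2114116/9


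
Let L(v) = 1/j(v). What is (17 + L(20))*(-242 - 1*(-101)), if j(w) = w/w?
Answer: -2538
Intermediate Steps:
j(w) = 1
L(v) = 1 (L(v) = 1/1 = 1)
(17 + L(20))*(-242 - 1*(-101)) = (17 + 1)*(-242 - 1*(-101)) = 18*(-242 + 101) = 18*(-141) = -2538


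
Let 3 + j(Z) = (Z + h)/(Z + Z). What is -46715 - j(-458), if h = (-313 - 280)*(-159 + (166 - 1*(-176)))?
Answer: -42897169/916 ≈ -46831.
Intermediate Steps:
h = -108519 (h = -593*(-159 + (166 + 176)) = -593*(-159 + 342) = -593*183 = -108519)
j(Z) = -3 + (-108519 + Z)/(2*Z) (j(Z) = -3 + (Z - 108519)/(Z + Z) = -3 + (-108519 + Z)/((2*Z)) = -3 + (-108519 + Z)*(1/(2*Z)) = -3 + (-108519 + Z)/(2*Z))
-46715 - j(-458) = -46715 - (-108519 - 5*(-458))/(2*(-458)) = -46715 - (-1)*(-108519 + 2290)/(2*458) = -46715 - (-1)*(-106229)/(2*458) = -46715 - 1*106229/916 = -46715 - 106229/916 = -42897169/916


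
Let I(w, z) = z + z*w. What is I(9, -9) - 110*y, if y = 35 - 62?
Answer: 2880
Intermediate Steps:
I(w, z) = z + w*z
y = -27
I(9, -9) - 110*y = -9*(1 + 9) - 110*(-27) = -9*10 + 2970 = -90 + 2970 = 2880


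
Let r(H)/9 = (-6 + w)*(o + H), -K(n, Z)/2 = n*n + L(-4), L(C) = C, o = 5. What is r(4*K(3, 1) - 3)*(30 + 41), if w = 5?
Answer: 24282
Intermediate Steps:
K(n, Z) = 8 - 2*n² (K(n, Z) = -2*(n*n - 4) = -2*(n² - 4) = -2*(-4 + n²) = 8 - 2*n²)
r(H) = -45 - 9*H (r(H) = 9*((-6 + 5)*(5 + H)) = 9*(-(5 + H)) = 9*(-5 - H) = -45 - 9*H)
r(4*K(3, 1) - 3)*(30 + 41) = (-45 - 9*(4*(8 - 2*3²) - 3))*(30 + 41) = (-45 - 9*(4*(8 - 2*9) - 3))*71 = (-45 - 9*(4*(8 - 18) - 3))*71 = (-45 - 9*(4*(-10) - 3))*71 = (-45 - 9*(-40 - 3))*71 = (-45 - 9*(-43))*71 = (-45 + 387)*71 = 342*71 = 24282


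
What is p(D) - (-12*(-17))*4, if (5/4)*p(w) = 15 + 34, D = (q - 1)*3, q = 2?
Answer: -3884/5 ≈ -776.80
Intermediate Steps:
D = 3 (D = (2 - 1)*3 = 1*3 = 3)
p(w) = 196/5 (p(w) = 4*(15 + 34)/5 = (4/5)*49 = 196/5)
p(D) - (-12*(-17))*4 = 196/5 - (-12*(-17))*4 = 196/5 - 204*4 = 196/5 - 1*816 = 196/5 - 816 = -3884/5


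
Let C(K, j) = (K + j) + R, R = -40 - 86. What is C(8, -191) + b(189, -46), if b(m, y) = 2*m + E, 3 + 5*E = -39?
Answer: 303/5 ≈ 60.600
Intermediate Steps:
R = -126
E = -42/5 (E = -⅗ + (⅕)*(-39) = -⅗ - 39/5 = -42/5 ≈ -8.4000)
C(K, j) = -126 + K + j (C(K, j) = (K + j) - 126 = -126 + K + j)
b(m, y) = -42/5 + 2*m (b(m, y) = 2*m - 42/5 = -42/5 + 2*m)
C(8, -191) + b(189, -46) = (-126 + 8 - 191) + (-42/5 + 2*189) = -309 + (-42/5 + 378) = -309 + 1848/5 = 303/5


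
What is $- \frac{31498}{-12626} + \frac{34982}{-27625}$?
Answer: $\frac{214224759}{174396625} \approx 1.2284$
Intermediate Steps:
$- \frac{31498}{-12626} + \frac{34982}{-27625} = \left(-31498\right) \left(- \frac{1}{12626}\right) + 34982 \left(- \frac{1}{27625}\right) = \frac{15749}{6313} - \frac{34982}{27625} = \frac{214224759}{174396625}$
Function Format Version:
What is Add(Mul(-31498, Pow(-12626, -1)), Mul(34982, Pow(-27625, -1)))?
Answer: Rational(214224759, 174396625) ≈ 1.2284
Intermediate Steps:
Add(Mul(-31498, Pow(-12626, -1)), Mul(34982, Pow(-27625, -1))) = Add(Mul(-31498, Rational(-1, 12626)), Mul(34982, Rational(-1, 27625))) = Add(Rational(15749, 6313), Rational(-34982, 27625)) = Rational(214224759, 174396625)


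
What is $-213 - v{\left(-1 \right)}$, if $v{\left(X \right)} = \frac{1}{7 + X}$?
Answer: $- \frac{1279}{6} \approx -213.17$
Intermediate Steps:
$-213 - v{\left(-1 \right)} = -213 - \frac{1}{7 - 1} = -213 - \frac{1}{6} = - \frac{1279}{6}$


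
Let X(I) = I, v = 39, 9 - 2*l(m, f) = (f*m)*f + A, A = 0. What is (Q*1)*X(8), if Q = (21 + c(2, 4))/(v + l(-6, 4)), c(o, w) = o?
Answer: 368/183 ≈ 2.0109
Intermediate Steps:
l(m, f) = 9/2 - m*f²/2 (l(m, f) = 9/2 - ((f*m)*f + 0)/2 = 9/2 - (m*f² + 0)/2 = 9/2 - m*f²/2)
Q = 46/183 (Q = (21 + 2)/(39 + (9/2 - ½*(-6)*4²)) = 23/(39 + (9/2 - ½*(-6)*16)) = 23/(39 + (9/2 + 48)) = 23/(39 + 105/2) = 23/(183/2) = 23*(2/183) = 46/183 ≈ 0.25137)
(Q*1)*X(8) = ((46/183)*1)*8 = (46/183)*8 = 368/183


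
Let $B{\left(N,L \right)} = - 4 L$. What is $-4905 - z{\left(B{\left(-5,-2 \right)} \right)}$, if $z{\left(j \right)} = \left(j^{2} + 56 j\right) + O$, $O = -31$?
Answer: $-5386$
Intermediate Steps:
$z{\left(j \right)} = -31 + j^{2} + 56 j$ ($z{\left(j \right)} = \left(j^{2} + 56 j\right) - 31 = -31 + j^{2} + 56 j$)
$-4905 - z{\left(B{\left(-5,-2 \right)} \right)} = -4905 - \left(-31 + \left(\left(-4\right) \left(-2\right)\right)^{2} + 56 \left(\left(-4\right) \left(-2\right)\right)\right) = -4905 - \left(-31 + 8^{2} + 56 \cdot 8\right) = -4905 - \left(-31 + 64 + 448\right) = -4905 - 481 = -5386$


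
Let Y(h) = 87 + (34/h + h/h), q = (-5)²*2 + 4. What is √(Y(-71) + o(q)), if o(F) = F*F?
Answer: 5*√605630/71 ≈ 54.804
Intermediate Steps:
q = 54 (q = 25*2 + 4 = 50 + 4 = 54)
Y(h) = 88 + 34/h (Y(h) = 87 + (34/h + 1) = 87 + (1 + 34/h) = 88 + 34/h)
o(F) = F²
√(Y(-71) + o(q)) = √((88 + 34/(-71)) + 54²) = √((88 + 34*(-1/71)) + 2916) = √((88 - 34/71) + 2916) = √(6214/71 + 2916) = √(213250/71) = 5*√605630/71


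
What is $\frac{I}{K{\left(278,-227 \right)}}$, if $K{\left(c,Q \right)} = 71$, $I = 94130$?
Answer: $\frac{94130}{71} \approx 1325.8$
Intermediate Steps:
$\frac{I}{K{\left(278,-227 \right)}} = \frac{94130}{71}$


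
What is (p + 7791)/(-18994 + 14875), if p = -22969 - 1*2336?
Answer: 5838/1373 ≈ 4.2520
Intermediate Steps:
p = -25305 (p = -22969 - 2336 = -25305)
(p + 7791)/(-18994 + 14875) = (-25305 + 7791)/(-18994 + 14875) = -17514/(-4119) = -17514*(-1/4119) = 5838/1373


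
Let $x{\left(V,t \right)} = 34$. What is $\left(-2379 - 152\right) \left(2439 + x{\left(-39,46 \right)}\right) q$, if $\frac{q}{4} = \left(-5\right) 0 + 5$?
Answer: $-125183260$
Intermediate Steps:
$q = 20$ ($q = 4 \left(\left(-5\right) 0 + 5\right) = 4 \left(0 + 5\right) = 4 \cdot 5 = 20$)
$\left(-2379 - 152\right) \left(2439 + x{\left(-39,46 \right)}\right) q = \left(-2379 - 152\right) \left(2439 + 34\right) 20 = \left(-2531\right) 2473 \cdot 20 = \left(-6259163\right) 20 = -125183260$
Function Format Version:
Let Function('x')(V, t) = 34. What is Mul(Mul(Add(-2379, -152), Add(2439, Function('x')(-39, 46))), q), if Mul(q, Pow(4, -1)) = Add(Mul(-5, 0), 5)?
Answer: -125183260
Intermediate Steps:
q = 20 (q = Mul(4, Add(Mul(-5, 0), 5)) = Mul(4, Add(0, 5)) = Mul(4, 5) = 20)
Mul(Mul(Add(-2379, -152), Add(2439, Function('x')(-39, 46))), q) = Mul(Mul(Add(-2379, -152), Add(2439, 34)), 20) = Mul(Mul(-2531, 2473), 20) = Mul(-6259163, 20) = -125183260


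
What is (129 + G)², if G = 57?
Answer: 34596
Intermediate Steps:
(129 + G)² = (129 + 57)² = 186² = 34596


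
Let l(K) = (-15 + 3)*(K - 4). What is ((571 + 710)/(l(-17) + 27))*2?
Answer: 854/93 ≈ 9.1828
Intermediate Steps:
l(K) = 48 - 12*K (l(K) = -12*(-4 + K) = 48 - 12*K)
((571 + 710)/(l(-17) + 27))*2 = ((571 + 710)/((48 - 12*(-17)) + 27))*2 = (1281/((48 + 204) + 27))*2 = (1281/(252 + 27))*2 = (1281/279)*2 = (1281*(1/279))*2 = (427/93)*2 = 854/93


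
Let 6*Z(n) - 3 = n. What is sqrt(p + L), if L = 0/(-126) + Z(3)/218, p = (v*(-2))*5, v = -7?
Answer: sqrt(3326898)/218 ≈ 8.3669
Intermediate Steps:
Z(n) = 1/2 + n/6
p = 70 (p = -7*(-2)*5 = 14*5 = 70)
L = 1/218 (L = 0/(-126) + (1/2 + (1/6)*3)/218 = 0*(-1/126) + (1/2 + 1/2)*(1/218) = 0 + 1*(1/218) = 0 + 1/218 = 1/218 ≈ 0.0045872)
sqrt(p + L) = sqrt(70 + 1/218) = sqrt(15261/218) = sqrt(3326898)/218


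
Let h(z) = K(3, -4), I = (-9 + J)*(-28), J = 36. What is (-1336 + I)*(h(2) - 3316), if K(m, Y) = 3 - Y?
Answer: 6922428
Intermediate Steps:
I = -756 (I = (-9 + 36)*(-28) = 27*(-28) = -756)
h(z) = 7 (h(z) = 3 - 1*(-4) = 3 + 4 = 7)
(-1336 + I)*(h(2) - 3316) = (-1336 - 756)*(7 - 3316) = -2092*(-3309) = 6922428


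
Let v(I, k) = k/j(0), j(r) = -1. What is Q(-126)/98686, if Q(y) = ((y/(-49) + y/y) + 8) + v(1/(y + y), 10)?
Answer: 11/690802 ≈ 1.5924e-5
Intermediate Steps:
v(I, k) = -k (v(I, k) = k/(-1) = k*(-1) = -k)
Q(y) = -1 - y/49 (Q(y) = ((y/(-49) + y/y) + 8) - 1*10 = ((y*(-1/49) + 1) + 8) - 10 = ((-y/49 + 1) + 8) - 10 = ((1 - y/49) + 8) - 10 = (9 - y/49) - 10 = -1 - y/49)
Q(-126)/98686 = (-1 - 1/49*(-126))/98686 = (-1 + 18/7)*(1/98686) = (11/7)*(1/98686) = 11/690802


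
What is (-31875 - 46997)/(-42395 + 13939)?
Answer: 9859/3557 ≈ 2.7717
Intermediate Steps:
(-31875 - 46997)/(-42395 + 13939) = -78872/(-28456) = -78872*(-1/28456) = 9859/3557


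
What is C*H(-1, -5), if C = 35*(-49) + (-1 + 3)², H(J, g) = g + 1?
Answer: 6844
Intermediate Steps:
H(J, g) = 1 + g
C = -1711 (C = -1715 + 2² = -1715 + 4 = -1711)
C*H(-1, -5) = -1711*(1 - 5) = -1711*(-4) = 6844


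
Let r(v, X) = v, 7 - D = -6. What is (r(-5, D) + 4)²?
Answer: 1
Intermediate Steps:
D = 13 (D = 7 - 1*(-6) = 7 + 6 = 13)
(r(-5, D) + 4)² = (-5 + 4)² = (-1)² = 1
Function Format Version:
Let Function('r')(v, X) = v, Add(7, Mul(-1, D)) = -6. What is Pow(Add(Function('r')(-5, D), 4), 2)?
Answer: 1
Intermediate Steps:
D = 13 (D = Add(7, Mul(-1, -6)) = Add(7, 6) = 13)
Pow(Add(Function('r')(-5, D), 4), 2) = Pow(Add(-5, 4), 2) = Pow(-1, 2) = 1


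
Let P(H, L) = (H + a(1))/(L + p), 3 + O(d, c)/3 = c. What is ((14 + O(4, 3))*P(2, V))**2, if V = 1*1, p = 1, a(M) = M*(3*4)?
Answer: 9604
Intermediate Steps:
a(M) = 12*M (a(M) = M*12 = 12*M)
O(d, c) = -9 + 3*c
V = 1
P(H, L) = (12 + H)/(1 + L) (P(H, L) = (H + 12*1)/(L + 1) = (H + 12)/(1 + L) = (12 + H)/(1 + L))
((14 + O(4, 3))*P(2, V))**2 = ((14 + (-9 + 3*3))*((12 + 2)/(1 + 1)))**2 = ((14 + (-9 + 9))*(14/2))**2 = ((14 + 0)*((1/2)*14))**2 = (14*7)**2 = 98**2 = 9604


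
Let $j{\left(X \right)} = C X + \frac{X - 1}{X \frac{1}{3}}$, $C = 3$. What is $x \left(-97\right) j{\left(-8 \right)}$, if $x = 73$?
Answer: $\frac{1168365}{8} \approx 1.4605 \cdot 10^{5}$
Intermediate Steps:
$j{\left(X \right)} = 3 X + \frac{3 \left(-1 + X\right)}{X}$ ($j{\left(X \right)} = 3 X + \frac{X - 1}{X \frac{1}{3}} = 3 X + \frac{-1 + X}{X \frac{1}{3}} = 3 X + \frac{-1 + X}{\frac{1}{3} X} = 3 X + \left(-1 + X\right) \frac{3}{X} = 3 X + \frac{3 \left(-1 + X\right)}{X}$)
$x \left(-97\right) j{\left(-8 \right)} = 73 \left(-97\right) \left(3 - \frac{3}{-8} + 3 \left(-8\right)\right) = - 7081 \left(3 - - \frac{3}{8} - 24\right) = - 7081 \left(3 + \frac{3}{8} - 24\right) = \left(-7081\right) \left(- \frac{165}{8}\right) = \frac{1168365}{8}$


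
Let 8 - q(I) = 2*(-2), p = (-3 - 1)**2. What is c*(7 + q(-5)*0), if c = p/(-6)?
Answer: -56/3 ≈ -18.667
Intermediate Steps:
p = 16 (p = (-4)**2 = 16)
q(I) = 12 (q(I) = 8 - 2*(-2) = 8 - 1*(-4) = 8 + 4 = 12)
c = -8/3 (c = 16/(-6) = 16*(-1/6) = -8/3 ≈ -2.6667)
c*(7 + q(-5)*0) = -8*(7 + 12*0)/3 = -8*(7 + 0)/3 = -8/3*7 = -56/3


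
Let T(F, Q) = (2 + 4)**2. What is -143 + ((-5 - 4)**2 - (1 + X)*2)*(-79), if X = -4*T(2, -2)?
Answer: -29136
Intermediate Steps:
T(F, Q) = 36 (T(F, Q) = 6**2 = 36)
X = -144 (X = -4*36 = -144)
-143 + ((-5 - 4)**2 - (1 + X)*2)*(-79) = -143 + ((-5 - 4)**2 - (1 - 144)*2)*(-79) = -143 + ((-9)**2 - (-143)*2)*(-79) = -143 + (81 - 1*(-286))*(-79) = -143 + (81 + 286)*(-79) = -143 + 367*(-79) = -143 - 28993 = -29136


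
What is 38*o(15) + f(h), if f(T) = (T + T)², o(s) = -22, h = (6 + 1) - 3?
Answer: -772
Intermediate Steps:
h = 4 (h = 7 - 3 = 4)
f(T) = 4*T² (f(T) = (2*T)² = 4*T²)
38*o(15) + f(h) = 38*(-22) + 4*4² = -836 + 4*16 = -836 + 64 = -772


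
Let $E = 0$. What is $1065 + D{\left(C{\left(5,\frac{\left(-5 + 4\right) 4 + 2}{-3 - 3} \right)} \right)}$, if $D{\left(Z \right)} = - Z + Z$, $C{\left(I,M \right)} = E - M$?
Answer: $1065$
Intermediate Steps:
$C{\left(I,M \right)} = - M$ ($C{\left(I,M \right)} = 0 - M = - M$)
$D{\left(Z \right)} = 0$
$1065 + D{\left(C{\left(5,\frac{\left(-5 + 4\right) 4 + 2}{-3 - 3} \right)} \right)} = 1065 + 0 = 1065$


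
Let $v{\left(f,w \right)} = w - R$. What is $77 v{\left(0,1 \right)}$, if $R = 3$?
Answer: $-154$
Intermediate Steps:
$v{\left(f,w \right)} = -3 + w$ ($v{\left(f,w \right)} = w - 3 = -3 + w$)
$77 v{\left(0,1 \right)} = 77 \left(-3 + 1\right) = 77 \left(-2\right) = -154$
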